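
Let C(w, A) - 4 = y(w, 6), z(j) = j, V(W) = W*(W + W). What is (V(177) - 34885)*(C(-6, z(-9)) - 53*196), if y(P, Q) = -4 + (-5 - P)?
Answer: -288478151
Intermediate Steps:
V(W) = 2*W**2 (V(W) = W*(2*W) = 2*W**2)
y(P, Q) = -9 - P
C(w, A) = -5 - w (C(w, A) = 4 + (-9 - w) = -5 - w)
(V(177) - 34885)*(C(-6, z(-9)) - 53*196) = (2*177**2 - 34885)*((-5 - 1*(-6)) - 53*196) = (2*31329 - 34885)*((-5 + 6) - 10388) = (62658 - 34885)*(1 - 10388) = 27773*(-10387) = -288478151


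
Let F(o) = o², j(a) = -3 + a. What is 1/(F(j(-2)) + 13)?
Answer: 1/38 ≈ 0.026316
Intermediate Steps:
1/(F(j(-2)) + 13) = 1/((-3 - 2)² + 13) = 1/((-5)² + 13) = 1/(25 + 13) = 1/38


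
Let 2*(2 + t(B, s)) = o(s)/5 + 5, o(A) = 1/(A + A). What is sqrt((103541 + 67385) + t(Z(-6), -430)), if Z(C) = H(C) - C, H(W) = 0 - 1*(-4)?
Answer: sqrt(126417239314)/860 ≈ 413.43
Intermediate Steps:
H(W) = 4 (H(W) = 0 + 4 = 4)
Z(C) = 4 - C
o(A) = 1/(2*A)
t(B, s) = 1/2 + 1/(20*s) (t(B, s) = -2 + ((1/(2*s))/5 + 5)/2 = -2 + ((1/(2*s))*(1/5) + 5)/2 = -2 + (1/(10*s) + 5)/2 = -2 + (5 + 1/(10*s))/2 = -2 + (5/2 + 1/(20*s)) = 1/2 + 1/(20*s))
sqrt((103541 + 67385) + t(Z(-6), -430)) = sqrt((103541 + 67385) + (1/20)*(1 + 10*(-430))/(-430)) = sqrt(170926 + (1/20)*(-1/430)*(1 - 4300)) = sqrt(170926 + (1/20)*(-1/430)*(-4299)) = sqrt(170926 + 4299/8600) = sqrt(1469967899/8600) = sqrt(126417239314)/860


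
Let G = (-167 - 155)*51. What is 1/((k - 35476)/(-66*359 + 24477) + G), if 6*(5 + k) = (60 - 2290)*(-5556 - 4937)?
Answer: -2349/26982026 ≈ -8.7058e-5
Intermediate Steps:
G = -16422 (G = -322*51 = -16422)
k = 11699680/3 (k = -5 + ((60 - 2290)*(-5556 - 4937))/6 = -5 + (-2230*(-10493))/6 = -5 + (⅙)*23399390 = -5 + 11699695/3 = 11699680/3 ≈ 3.8999e+6)
1/((k - 35476)/(-66*359 + 24477) + G) = 1/((11699680/3 - 35476)/(-66*359 + 24477) - 16422) = 1/(11593252/(3*(-23694 + 24477)) - 16422) = 1/((11593252/3)/783 - 16422) = 1/((11593252/3)*(1/783) - 16422) = 1/(11593252/2349 - 16422) = 1/(-26982026/2349) = -2349/26982026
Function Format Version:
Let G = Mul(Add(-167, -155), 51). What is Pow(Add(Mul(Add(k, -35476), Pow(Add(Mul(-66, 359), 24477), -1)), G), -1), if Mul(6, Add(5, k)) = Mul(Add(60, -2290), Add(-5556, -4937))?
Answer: Rational(-2349, 26982026) ≈ -8.7058e-5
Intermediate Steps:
G = -16422 (G = Mul(-322, 51) = -16422)
k = Rational(11699680, 3) (k = Add(-5, Mul(Rational(1, 6), Mul(Add(60, -2290), Add(-5556, -4937)))) = Add(-5, Mul(Rational(1, 6), Mul(-2230, -10493))) = Add(-5, Mul(Rational(1, 6), 23399390)) = Add(-5, Rational(11699695, 3)) = Rational(11699680, 3) ≈ 3.8999e+6)
Pow(Add(Mul(Add(k, -35476), Pow(Add(Mul(-66, 359), 24477), -1)), G), -1) = Pow(Add(Mul(Add(Rational(11699680, 3), -35476), Pow(Add(Mul(-66, 359), 24477), -1)), -16422), -1) = Pow(Add(Mul(Rational(11593252, 3), Pow(Add(-23694, 24477), -1)), -16422), -1) = Pow(Add(Mul(Rational(11593252, 3), Pow(783, -1)), -16422), -1) = Pow(Add(Mul(Rational(11593252, 3), Rational(1, 783)), -16422), -1) = Pow(Add(Rational(11593252, 2349), -16422), -1) = Pow(Rational(-26982026, 2349), -1) = Rational(-2349, 26982026)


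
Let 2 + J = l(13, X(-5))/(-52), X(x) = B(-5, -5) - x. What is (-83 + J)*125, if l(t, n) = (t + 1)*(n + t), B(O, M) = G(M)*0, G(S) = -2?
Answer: -146000/13 ≈ -11231.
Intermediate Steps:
B(O, M) = 0 (B(O, M) = -2*0 = 0)
X(x) = -x (X(x) = 0 - x = -x)
l(t, n) = (1 + t)*(n + t)
J = -89/13 (J = -2 + (-1*(-5) + 13 + 13² - 1*(-5)*13)/(-52) = -2 + (5 + 13 + 169 + 5*13)*(-1/52) = -2 + (5 + 13 + 169 + 65)*(-1/52) = -2 + 252*(-1/52) = -2 - 63/13 = -89/13 ≈ -6.8462)
(-83 + J)*125 = (-83 - 89/13)*125 = -1168/13*125 = -146000/13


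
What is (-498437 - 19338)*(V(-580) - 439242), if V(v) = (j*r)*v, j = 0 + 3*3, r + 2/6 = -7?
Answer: 207608099550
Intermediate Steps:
r = -22/3 (r = -⅓ - 7 = -22/3 ≈ -7.3333)
j = 9 (j = 0 + 9 = 9)
V(v) = -66*v (V(v) = (9*(-22/3))*v = -66*v)
(-498437 - 19338)*(V(-580) - 439242) = (-498437 - 19338)*(-66*(-580) - 439242) = -517775*(38280 - 439242) = -517775*(-400962) = 207608099550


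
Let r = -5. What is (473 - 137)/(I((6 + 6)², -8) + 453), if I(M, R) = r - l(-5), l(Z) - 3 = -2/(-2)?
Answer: 28/37 ≈ 0.75676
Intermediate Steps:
l(Z) = 4 (l(Z) = 3 - 2/(-2) = 3 - 2*(-½) = 3 + 1 = 4)
I(M, R) = -9 (I(M, R) = -5 - 1*4 = -5 - 4 = -9)
(473 - 137)/(I((6 + 6)², -8) + 453) = (473 - 137)/(-9 + 453) = 336/444 = 336*(1/444) = 28/37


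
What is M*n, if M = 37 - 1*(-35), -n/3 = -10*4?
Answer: 8640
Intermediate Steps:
n = 120 (n = -(-30)*4 = -3*(-40) = 120)
M = 72 (M = 37 + 35 = 72)
M*n = 72*120 = 8640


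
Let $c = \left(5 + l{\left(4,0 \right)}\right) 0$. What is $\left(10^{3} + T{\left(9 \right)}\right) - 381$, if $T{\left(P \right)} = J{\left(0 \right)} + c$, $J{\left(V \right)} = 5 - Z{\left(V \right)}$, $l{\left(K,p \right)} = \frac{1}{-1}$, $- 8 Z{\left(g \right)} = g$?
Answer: $624$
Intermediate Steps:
$Z{\left(g \right)} = - \frac{g}{8}$
$l{\left(K,p \right)} = -1$
$J{\left(V \right)} = 5 + \frac{V}{8}$ ($J{\left(V \right)} = 5 - - \frac{V}{8} = 5 + \frac{V}{8}$)
$c = 0$ ($c = \left(5 - 1\right) 0 = 4 \cdot 0 = 0$)
$T{\left(P \right)} = 5$ ($T{\left(P \right)} = \left(5 + \frac{1}{8} \cdot 0\right) + 0 = \left(5 + 0\right) + 0 = 5 + 0 = 5$)
$\left(10^{3} + T{\left(9 \right)}\right) - 381 = \left(10^{3} + 5\right) - 381 = \left(1000 + 5\right) - 381 = 1005 - 381 = 624$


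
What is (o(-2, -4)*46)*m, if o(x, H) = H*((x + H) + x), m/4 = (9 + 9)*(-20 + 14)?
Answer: -635904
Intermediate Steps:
m = -432 (m = 4*((9 + 9)*(-20 + 14)) = 4*(18*(-6)) = 4*(-108) = -432)
o(x, H) = H*(H + 2*x) (o(x, H) = H*((H + x) + x) = H*(H + 2*x))
(o(-2, -4)*46)*m = (-4*(-4 + 2*(-2))*46)*(-432) = (-4*(-4 - 4)*46)*(-432) = (-4*(-8)*46)*(-432) = (32*46)*(-432) = 1472*(-432) = -635904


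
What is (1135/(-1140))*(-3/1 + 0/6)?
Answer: 227/76 ≈ 2.9868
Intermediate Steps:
(1135/(-1140))*(-3/1 + 0/6) = (1135*(-1/1140))*(-3*1 + 0*(⅙)) = -227*(-3 + 0)/228 = -227/228*(-3) = 227/76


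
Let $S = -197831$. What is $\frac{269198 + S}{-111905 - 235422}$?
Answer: $- \frac{71367}{347327} \approx -0.20547$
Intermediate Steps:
$\frac{269198 + S}{-111905 - 235422} = \frac{269198 - 197831}{-111905 - 235422} = \frac{71367}{-347327} = 71367 \left(- \frac{1}{347327}\right) = - \frac{71367}{347327}$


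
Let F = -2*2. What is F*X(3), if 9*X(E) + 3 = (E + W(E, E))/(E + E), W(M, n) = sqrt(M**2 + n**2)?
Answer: 10/9 - 2*sqrt(2)/9 ≈ 0.79684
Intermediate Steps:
F = -4
X(E) = -1/3 + (E + sqrt(2)*sqrt(E**2))/(18*E) (X(E) = -1/3 + ((E + sqrt(E**2 + E**2))/(E + E))/9 = -1/3 + ((E + sqrt(2*E**2))/((2*E)))/9 = -1/3 + ((E + sqrt(2)*sqrt(E**2))*(1/(2*E)))/9 = -1/3 + ((E + sqrt(2)*sqrt(E**2))/(2*E))/9 = -1/3 + (E + sqrt(2)*sqrt(E**2))/(18*E))
F*X(3) = -2*(-5*3 + sqrt(2)*sqrt(3**2))/(9*3) = -2*(-15 + sqrt(2)*sqrt(9))/(9*3) = -2*(-15 + sqrt(2)*3)/(9*3) = -2*(-15 + 3*sqrt(2))/(9*3) = -4*(-5/18 + sqrt(2)/18) = 10/9 - 2*sqrt(2)/9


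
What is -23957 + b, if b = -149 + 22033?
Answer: -2073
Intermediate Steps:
b = 21884
-23957 + b = -23957 + 21884 = -2073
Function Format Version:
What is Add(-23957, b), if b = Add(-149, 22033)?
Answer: -2073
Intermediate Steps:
b = 21884
Add(-23957, b) = Add(-23957, 21884) = -2073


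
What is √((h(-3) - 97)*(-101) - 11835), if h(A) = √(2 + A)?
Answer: √(-2038 - 101*I) ≈ 1.1183 - 45.158*I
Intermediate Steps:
√((h(-3) - 97)*(-101) - 11835) = √((√(2 - 3) - 97)*(-101) - 11835) = √((√(-1) - 97)*(-101) - 11835) = √((I - 97)*(-101) - 11835) = √((-97 + I)*(-101) - 11835) = √((9797 - 101*I) - 11835) = √(-2038 - 101*I)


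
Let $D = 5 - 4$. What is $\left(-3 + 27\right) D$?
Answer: $24$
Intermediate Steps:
$D = 1$ ($D = 5 - 4 = 1$)
$\left(-3 + 27\right) D = \left(-3 + 27\right) 1 = 24 \cdot 1 = 24$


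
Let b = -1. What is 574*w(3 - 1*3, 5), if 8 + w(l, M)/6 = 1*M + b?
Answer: -13776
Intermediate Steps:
w(l, M) = -54 + 6*M (w(l, M) = -48 + 6*(1*M - 1) = -48 + 6*(M - 1) = -48 + 6*(-1 + M) = -48 + (-6 + 6*M) = -54 + 6*M)
574*w(3 - 1*3, 5) = 574*(-54 + 6*5) = 574*(-54 + 30) = 574*(-24) = -13776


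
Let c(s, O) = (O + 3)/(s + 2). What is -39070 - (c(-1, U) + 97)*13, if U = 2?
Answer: -40396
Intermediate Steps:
c(s, O) = (3 + O)/(2 + s)
-39070 - (c(-1, U) + 97)*13 = -39070 - ((3 + 2)/(2 - 1) + 97)*13 = -39070 - (5/1 + 97)*13 = -39070 - (1*5 + 97)*13 = -39070 - (5 + 97)*13 = -39070 - 102*13 = -39070 - 1*1326 = -39070 - 1326 = -40396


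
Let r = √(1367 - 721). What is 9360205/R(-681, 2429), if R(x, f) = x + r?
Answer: -1274859921/92623 - 1872041*√646/92623 ≈ -14278.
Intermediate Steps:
r = √646 ≈ 25.417
R(x, f) = x + √646
9360205/R(-681, 2429) = 9360205/(-681 + √646)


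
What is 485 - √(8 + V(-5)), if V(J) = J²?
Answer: 485 - √33 ≈ 479.26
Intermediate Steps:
485 - √(8 + V(-5)) = 485 - √(8 + (-5)²) = 485 - √(8 + 25) = 485 - √33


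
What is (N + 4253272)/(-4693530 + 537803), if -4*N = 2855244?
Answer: -3539461/4155727 ≈ -0.85171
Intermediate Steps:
N = -713811 (N = -¼*2855244 = -713811)
(N + 4253272)/(-4693530 + 537803) = (-713811 + 4253272)/(-4693530 + 537803) = 3539461/(-4155727) = 3539461*(-1/4155727) = -3539461/4155727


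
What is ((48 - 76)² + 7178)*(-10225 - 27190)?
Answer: -297898230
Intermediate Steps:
((48 - 76)² + 7178)*(-10225 - 27190) = ((-28)² + 7178)*(-37415) = (784 + 7178)*(-37415) = 7962*(-37415) = -297898230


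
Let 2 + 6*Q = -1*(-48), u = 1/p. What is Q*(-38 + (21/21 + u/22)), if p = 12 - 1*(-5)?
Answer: -318251/1122 ≈ -283.65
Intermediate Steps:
p = 17 (p = 12 + 5 = 17)
u = 1/17 ≈ 0.058824
Q = 23/3 (Q = -⅓ + (-1*(-48))/6 = -⅓ + (⅙)*48 = -⅓ + 8 = 23/3 ≈ 7.6667)
Q*(-38 + (21/21 + u/22)) = 23*(-38 + (21/21 + (1/17)/22))/3 = 23*(-38 + (21*(1/21) + (1/17)*(1/22)))/3 = 23*(-38 + (1 + 1/374))/3 = 23*(-38 + 375/374)/3 = (23/3)*(-13837/374) = -318251/1122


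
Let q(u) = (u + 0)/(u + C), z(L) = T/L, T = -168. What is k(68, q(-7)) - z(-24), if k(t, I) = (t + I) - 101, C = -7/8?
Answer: -352/9 ≈ -39.111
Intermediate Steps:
C = -7/8 (C = -7*1/8 = -7/8 ≈ -0.87500)
z(L) = -168/L
q(u) = u/(-7/8 + u) (q(u) = (u + 0)/(u - 7/8) = u/(-7/8 + u))
k(t, I) = -101 + I + t (k(t, I) = (I + t) - 101 = -101 + I + t)
k(68, q(-7)) - z(-24) = (-101 + 8*(-7)/(-7 + 8*(-7)) + 68) - (-168)/(-24) = (-101 + 8*(-7)/(-7 - 56) + 68) - (-168)*(-1)/24 = (-101 + 8*(-7)/(-63) + 68) - 1*7 = (-101 + 8*(-7)*(-1/63) + 68) - 7 = (-101 + 8/9 + 68) - 7 = -289/9 - 7 = -352/9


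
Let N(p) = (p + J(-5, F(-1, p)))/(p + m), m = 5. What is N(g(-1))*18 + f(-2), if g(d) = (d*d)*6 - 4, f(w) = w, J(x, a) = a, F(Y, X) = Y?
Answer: 4/7 ≈ 0.57143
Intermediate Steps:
g(d) = -4 + 6*d² (g(d) = d²*6 - 4 = 6*d² - 4 = -4 + 6*d²)
N(p) = (-1 + p)/(5 + p) (N(p) = (p - 1)/(p + 5) = (-1 + p)/(5 + p))
N(g(-1))*18 + f(-2) = ((-1 + (-4 + 6*(-1)²))/(5 + (-4 + 6*(-1)²)))*18 - 2 = ((-1 + (-4 + 6*1))/(5 + (-4 + 6*1)))*18 - 2 = ((-1 + (-4 + 6))/(5 + (-4 + 6)))*18 - 2 = ((-1 + 2)/(5 + 2))*18 - 2 = (1/7)*18 - 2 = ((⅐)*1)*18 - 2 = (⅐)*18 - 2 = 18/7 - 2 = 4/7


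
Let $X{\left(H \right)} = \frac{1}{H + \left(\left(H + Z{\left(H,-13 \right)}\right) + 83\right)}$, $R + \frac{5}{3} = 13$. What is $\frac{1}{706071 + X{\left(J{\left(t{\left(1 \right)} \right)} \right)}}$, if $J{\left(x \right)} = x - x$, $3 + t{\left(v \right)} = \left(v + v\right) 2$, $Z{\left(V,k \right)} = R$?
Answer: $\frac{283}{199818096} \approx 1.4163 \cdot 10^{-6}$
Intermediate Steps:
$R = \frac{34}{3}$ ($R = - \frac{5}{3} + 13 = \frac{34}{3} \approx 11.333$)
$Z{\left(V,k \right)} = \frac{34}{3}$
$t{\left(v \right)} = -3 + 4 v$ ($t{\left(v \right)} = -3 + \left(v + v\right) 2 = -3 + 2 v 2 = -3 + 4 v$)
$J{\left(x \right)} = 0$
$X{\left(H \right)} = \frac{1}{\frac{283}{3} + 2 H}$ ($X{\left(H \right)} = \frac{1}{H + \left(\left(H + \frac{34}{3}\right) + 83\right)} = \frac{1}{H + \left(\left(\frac{34}{3} + H\right) + 83\right)} = \frac{1}{H + \left(\frac{283}{3} + H\right)} = \frac{1}{\frac{283}{3} + 2 H}$)
$\frac{1}{706071 + X{\left(J{\left(t{\left(1 \right)} \right)} \right)}} = \frac{1}{706071 + \frac{3}{283 + 6 \cdot 0}} = \frac{1}{706071 + \frac{3}{283 + 0}} = \frac{1}{706071 + \frac{3}{283}} = \frac{1}{\frac{199818096}{283}} = \frac{283}{199818096}$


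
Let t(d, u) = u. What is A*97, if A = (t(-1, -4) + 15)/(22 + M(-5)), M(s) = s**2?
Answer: 1067/47 ≈ 22.702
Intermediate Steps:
A = 11/47 (A = (-4 + 15)/(22 + (-5)**2) = 11/(22 + 25) = 11/47 ≈ 0.23404)
A*97 = (11/47)*97 = 1067/47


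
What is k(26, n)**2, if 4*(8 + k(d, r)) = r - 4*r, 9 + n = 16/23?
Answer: 26569/8464 ≈ 3.1391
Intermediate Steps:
n = -191/23 (n = -9 + 16/23 = -191/23 ≈ -8.3044)
k(d, r) = -8 - 3*r/4 (k(d, r) = -8 + (r - 4*r)/4 = -8 + (-3*r)/4 = -8 - 3*r/4)
k(26, n)**2 = (-8 - 3/4*(-191/23))**2 = (-8 + 573/92)**2 = (-163/92)**2 = 26569/8464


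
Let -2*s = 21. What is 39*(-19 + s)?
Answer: -2301/2 ≈ -1150.5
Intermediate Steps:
s = -21/2 (s = -½*21 = -21/2 ≈ -10.500)
39*(-19 + s) = 39*(-19 - 21/2) = 39*(-59/2) = -2301/2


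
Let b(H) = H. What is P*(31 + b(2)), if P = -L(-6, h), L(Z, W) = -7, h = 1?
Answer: 231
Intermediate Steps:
P = 7 (P = -1*(-7) = 7)
P*(31 + b(2)) = 7*(31 + 2) = 7*33 = 231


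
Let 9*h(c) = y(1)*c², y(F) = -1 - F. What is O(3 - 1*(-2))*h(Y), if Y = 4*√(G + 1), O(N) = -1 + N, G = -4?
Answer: 128/3 ≈ 42.667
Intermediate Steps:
Y = 4*I*√3 (Y = 4*√(-4 + 1) = 4*√(-3) = 4*(I*√3) = 4*I*√3 ≈ 6.9282*I)
h(c) = -2*c²/9 (h(c) = ((-1 - 1*1)*c²)/9 = ((-1 - 1)*c²)/9 = (-2*c²)/9 = -2*c²/9)
O(3 - 1*(-2))*h(Y) = (-1 + (3 - 1*(-2)))*(-2*(4*I*√3)²/9) = (-1 + (3 + 2))*(-2/9*(-48)) = (-1 + 5)*(32/3) = 4*(32/3) = 128/3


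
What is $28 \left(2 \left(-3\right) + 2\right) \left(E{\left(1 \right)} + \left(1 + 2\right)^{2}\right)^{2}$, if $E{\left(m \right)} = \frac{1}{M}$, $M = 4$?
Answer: $-9583$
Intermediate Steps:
$E{\left(m \right)} = \frac{1}{4}$
$28 \left(2 \left(-3\right) + 2\right) \left(E{\left(1 \right)} + \left(1 + 2\right)^{2}\right)^{2} = 28 \left(2 \left(-3\right) + 2\right) \left(\frac{1}{4} + \left(1 + 2\right)^{2}\right)^{2} = 28 \left(-6 + 2\right) \left(\frac{1}{4} + 3^{2}\right)^{2} = 28 \left(-4\right) \left(\frac{1}{4} + 9\right)^{2} = - 112 \left(\frac{37}{4}\right)^{2} = \left(-112\right) \frac{1369}{16} = -9583$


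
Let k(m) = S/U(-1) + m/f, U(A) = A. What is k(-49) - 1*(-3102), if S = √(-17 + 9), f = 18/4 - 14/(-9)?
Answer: 337236/109 - 2*I*√2 ≈ 3093.9 - 2.8284*I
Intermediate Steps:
f = 109/18 (f = 18*(¼) - 14*(-⅑) = 9/2 + 14/9 = 109/18 ≈ 6.0556)
S = 2*I*√2 (S = √(-8) = 2*I*√2 ≈ 2.8284*I)
k(m) = 18*m/109 - 2*I*√2 (k(m) = (2*I*√2)/(-1) + m/(109/18) = (2*I*√2)*(-1) + m*(18/109) = -2*I*√2 + 18*m/109 = 18*m/109 - 2*I*√2)
k(-49) - 1*(-3102) = ((18/109)*(-49) - 2*I*√2) - 1*(-3102) = (-882/109 - 2*I*√2) + 3102 = 337236/109 - 2*I*√2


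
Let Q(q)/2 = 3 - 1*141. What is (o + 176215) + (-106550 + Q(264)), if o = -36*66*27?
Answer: 5237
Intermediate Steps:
o = -64152 (o = -2376*27 = -64152)
Q(q) = -276 (Q(q) = 2*(3 - 1*141) = 2*(3 - 141) = 2*(-138) = -276)
(o + 176215) + (-106550 + Q(264)) = (-64152 + 176215) + (-106550 - 276) = 112063 - 106826 = 5237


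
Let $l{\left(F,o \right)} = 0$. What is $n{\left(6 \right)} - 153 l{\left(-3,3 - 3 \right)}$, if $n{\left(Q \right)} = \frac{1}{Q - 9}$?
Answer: $- \frac{1}{3} \approx -0.33333$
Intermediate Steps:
$n{\left(Q \right)} = \frac{1}{-9 + Q}$
$n{\left(6 \right)} - 153 l{\left(-3,3 - 3 \right)} = \frac{1}{-9 + 6} - 0 = \frac{1}{-3} + 0 = - \frac{1}{3} + 0 = - \frac{1}{3}$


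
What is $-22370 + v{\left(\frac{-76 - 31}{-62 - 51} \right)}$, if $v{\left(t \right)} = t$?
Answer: $- \frac{2527703}{113} \approx -22369.0$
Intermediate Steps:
$-22370 + v{\left(\frac{-76 - 31}{-62 - 51} \right)} = -22370 + \frac{-76 - 31}{-62 - 51} = -22370 - \frac{107}{-113} = -22370 - - \frac{107}{113} = -22370 + \frac{107}{113} = - \frac{2527703}{113}$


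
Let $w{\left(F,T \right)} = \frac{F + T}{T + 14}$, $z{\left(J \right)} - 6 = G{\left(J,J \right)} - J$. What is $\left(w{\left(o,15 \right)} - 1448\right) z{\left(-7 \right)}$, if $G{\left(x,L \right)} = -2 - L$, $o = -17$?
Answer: $- \frac{755892}{29} \approx -26065.0$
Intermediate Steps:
$z{\left(J \right)} = 4 - 2 J$ ($z{\left(J \right)} = 6 - \left(2 + 2 J\right) = 4 - 2 J$)
$w{\left(F,T \right)} = \frac{F + T}{14 + T}$
$\left(w{\left(o,15 \right)} - 1448\right) z{\left(-7 \right)} = \left(\frac{-17 + 15}{14 + 15} - 1448\right) \left(4 - -14\right) = \left(\frac{1}{29} \left(-2\right) - 1448\right) \left(4 + 14\right) = \left(\frac{1}{29} \left(-2\right) - 1448\right) 18 = \left(- \frac{2}{29} - 1448\right) 18 = \left(- \frac{41994}{29}\right) 18 = - \frac{755892}{29}$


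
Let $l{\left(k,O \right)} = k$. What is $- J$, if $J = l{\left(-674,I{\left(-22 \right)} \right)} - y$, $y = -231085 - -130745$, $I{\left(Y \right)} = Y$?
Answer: $-99666$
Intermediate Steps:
$y = -100340$ ($y = -231085 + 130745 = -100340$)
$J = 99666$ ($J = -674 - -100340 = -674 + 100340 = 99666$)
$- J = \left(-1\right) 99666 = -99666$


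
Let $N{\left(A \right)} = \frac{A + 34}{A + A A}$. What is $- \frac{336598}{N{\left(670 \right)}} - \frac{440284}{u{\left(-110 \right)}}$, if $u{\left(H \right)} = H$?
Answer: $- \frac{189151931303}{880} \approx -2.1495 \cdot 10^{8}$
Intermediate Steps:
$N{\left(A \right)} = \frac{34 + A}{A + A^{2}}$
$- \frac{336598}{N{\left(670 \right)}} - \frac{440284}{u{\left(-110 \right)}} = - \frac{336598}{\frac{1}{670} \frac{1}{1 + 670} \left(34 + 670\right)} - \frac{440284}{-110} = - \frac{336598}{\frac{1}{670} \cdot \frac{1}{671} \cdot 704} - - \frac{220142}{55} = - \frac{336598}{\frac{1}{670} \cdot \frac{1}{671} \cdot 704} + \frac{220142}{55} = - \frac{336598}{\frac{32}{20435}} + \frac{220142}{55} = \left(-336598\right) \frac{20435}{32} + \frac{220142}{55} = - \frac{3439190065}{16} + \frac{220142}{55} = - \frac{189151931303}{880}$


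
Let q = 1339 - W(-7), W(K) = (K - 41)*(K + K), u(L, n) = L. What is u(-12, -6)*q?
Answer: -8004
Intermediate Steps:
W(K) = 2*K*(-41 + K) (W(K) = (-41 + K)*(2*K) = 2*K*(-41 + K))
q = 667 (q = 1339 - 2*(-7)*(-41 - 7) = 1339 - 2*(-7)*(-48) = 1339 - 1*672 = 1339 - 672 = 667)
u(-12, -6)*q = -12*667 = -8004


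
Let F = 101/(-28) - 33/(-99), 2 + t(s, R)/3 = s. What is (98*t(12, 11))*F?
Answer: -9625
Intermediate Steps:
t(s, R) = -6 + 3*s
F = -275/84 (F = 101*(-1/28) - 33*(-1/99) = -101/28 + 1/3 = -275/84 ≈ -3.2738)
(98*t(12, 11))*F = (98*(-6 + 3*12))*(-275/84) = (98*(-6 + 36))*(-275/84) = (98*30)*(-275/84) = 2940*(-275/84) = -9625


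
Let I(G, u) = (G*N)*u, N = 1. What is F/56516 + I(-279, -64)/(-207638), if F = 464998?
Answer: 770500847/94636042 ≈ 8.1417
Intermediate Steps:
I(G, u) = G*u (I(G, u) = (G*1)*u = G*u)
F/56516 + I(-279, -64)/(-207638) = 464998/56516 - 279*(-64)/(-207638) = 464998*(1/56516) + 17856*(-1/207638) = 232499/28258 - 288/3349 = 770500847/94636042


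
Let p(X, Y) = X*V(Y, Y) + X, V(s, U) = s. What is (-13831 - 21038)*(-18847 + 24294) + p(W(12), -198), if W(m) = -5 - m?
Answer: -189928094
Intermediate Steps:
p(X, Y) = X + X*Y (p(X, Y) = X*Y + X = X + X*Y)
(-13831 - 21038)*(-18847 + 24294) + p(W(12), -198) = (-13831 - 21038)*(-18847 + 24294) + (-5 - 1*12)*(1 - 198) = -34869*5447 + (-5 - 12)*(-197) = -189931443 - 17*(-197) = -189931443 + 3349 = -189928094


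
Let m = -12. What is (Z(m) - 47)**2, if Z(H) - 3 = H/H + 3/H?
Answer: 29929/16 ≈ 1870.6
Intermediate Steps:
Z(H) = 4 + 3/H (Z(H) = 3 + (H/H + 3/H) = 3 + (1 + 3/H) = 4 + 3/H)
(Z(m) - 47)**2 = ((4 + 3/(-12)) - 47)**2 = ((4 + 3*(-1/12)) - 47)**2 = ((4 - 1/4) - 47)**2 = (15/4 - 47)**2 = (-173/4)**2 = 29929/16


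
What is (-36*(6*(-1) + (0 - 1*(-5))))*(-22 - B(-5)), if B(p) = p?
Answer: -612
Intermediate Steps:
(-36*(6*(-1) + (0 - 1*(-5))))*(-22 - B(-5)) = (-36*(6*(-1) + (0 - 1*(-5))))*(-22 - 1*(-5)) = (-36*(-6 + (0 + 5)))*(-22 + 5) = -36*(-6 + 5)*(-17) = -36*(-1)*(-17) = 36*(-17) = -612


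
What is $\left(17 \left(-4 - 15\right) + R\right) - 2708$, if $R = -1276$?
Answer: $-4307$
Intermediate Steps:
$\left(17 \left(-4 - 15\right) + R\right) - 2708 = \left(17 \left(-4 - 15\right) - 1276\right) - 2708 = \left(17 \left(-19\right) - 1276\right) - 2708 = \left(-323 - 1276\right) - 2708 = -1599 - 2708 = -4307$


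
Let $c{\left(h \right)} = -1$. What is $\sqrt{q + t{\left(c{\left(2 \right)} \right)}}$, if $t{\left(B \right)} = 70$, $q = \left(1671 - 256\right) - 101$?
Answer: $2 \sqrt{346} \approx 37.202$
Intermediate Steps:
$q = 1314$ ($q = 1415 - 101 = 1314$)
$\sqrt{q + t{\left(c{\left(2 \right)} \right)}} = \sqrt{1314 + 70} = \sqrt{1384} = 2 \sqrt{346}$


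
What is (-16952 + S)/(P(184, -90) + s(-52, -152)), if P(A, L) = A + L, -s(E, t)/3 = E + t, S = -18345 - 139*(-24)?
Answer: -31961/706 ≈ -45.271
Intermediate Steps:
S = -15009 (S = -18345 + 3336 = -15009)
s(E, t) = -3*E - 3*t (s(E, t) = -3*(E + t) = -3*E - 3*t)
(-16952 + S)/(P(184, -90) + s(-52, -152)) = (-16952 - 15009)/((184 - 90) + (-3*(-52) - 3*(-152))) = -31961/(94 + (156 + 456)) = -31961/(94 + 612) = -31961/706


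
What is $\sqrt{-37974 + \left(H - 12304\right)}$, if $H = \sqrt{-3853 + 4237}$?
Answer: $\sqrt{-50278 + 8 \sqrt{6}} \approx 224.18 i$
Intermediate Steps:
$H = 8 \sqrt{6}$ ($H = \sqrt{384} = 8 \sqrt{6} \approx 19.596$)
$\sqrt{-37974 + \left(H - 12304\right)} = \sqrt{-37974 + \left(8 \sqrt{6} - 12304\right)} = \sqrt{-37974 - \left(12304 - 8 \sqrt{6}\right)} = \sqrt{-50278 + 8 \sqrt{6}}$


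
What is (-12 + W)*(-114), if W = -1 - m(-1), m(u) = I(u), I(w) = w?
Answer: 1368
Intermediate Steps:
m(u) = u
W = 0 (W = -1 - 1*(-1) = -1 + 1 = 0)
(-12 + W)*(-114) = (-12 + 0)*(-114) = -12*(-114) = 1368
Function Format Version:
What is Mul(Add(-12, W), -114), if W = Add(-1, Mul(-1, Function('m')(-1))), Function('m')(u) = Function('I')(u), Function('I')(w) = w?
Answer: 1368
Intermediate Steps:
Function('m')(u) = u
W = 0 (W = Add(-1, Mul(-1, -1)) = Add(-1, 1) = 0)
Mul(Add(-12, W), -114) = Mul(Add(-12, 0), -114) = Mul(-12, -114) = 1368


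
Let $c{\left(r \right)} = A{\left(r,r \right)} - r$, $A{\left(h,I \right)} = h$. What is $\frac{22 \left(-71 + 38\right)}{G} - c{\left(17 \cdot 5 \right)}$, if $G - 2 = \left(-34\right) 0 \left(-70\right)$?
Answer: $-363$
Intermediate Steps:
$G = 2$ ($G = 2 + \left(-34\right) 0 \left(-70\right) = 2 + 0 \left(-70\right) = 2 + 0 = 2$)
$c{\left(r \right)} = 0$ ($c{\left(r \right)} = r - r = 0$)
$\frac{22 \left(-71 + 38\right)}{G} - c{\left(17 \cdot 5 \right)} = \frac{22 \left(-71 + 38\right)}{2} - 0 = 22 \left(-33\right) \frac{1}{2} + 0 = \left(-726\right) \frac{1}{2} + 0 = -363 + 0 = -363$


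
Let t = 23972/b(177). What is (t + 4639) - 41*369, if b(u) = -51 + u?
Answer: -648884/63 ≈ -10300.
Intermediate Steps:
t = 11986/63 (t = 23972/(-51 + 177) = 23972/126 = 23972*(1/126) = 11986/63 ≈ 190.25)
(t + 4639) - 41*369 = (11986/63 + 4639) - 41*369 = 304243/63 - 15129 = -648884/63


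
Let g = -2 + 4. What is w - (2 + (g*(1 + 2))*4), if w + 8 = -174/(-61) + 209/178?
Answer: -325451/10858 ≈ -29.973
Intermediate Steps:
g = 2
w = -43143/10858 (w = -8 + (-174/(-61) + 209/178) = -8 + (-174*(-1/61) + 209*(1/178)) = -8 + (174/61 + 209/178) = -8 + 43721/10858 = -43143/10858 ≈ -3.9734)
w - (2 + (g*(1 + 2))*4) = -43143/10858 - (2 + (2*(1 + 2))*4) = -43143/10858 - (2 + (2*3)*4) = -43143/10858 - (2 + 6*4) = -43143/10858 - (2 + 24) = -43143/10858 - 1*26 = -43143/10858 - 26 = -325451/10858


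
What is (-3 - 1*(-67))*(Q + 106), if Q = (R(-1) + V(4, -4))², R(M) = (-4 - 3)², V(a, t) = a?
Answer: 186560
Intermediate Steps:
R(M) = 49 (R(M) = (-7)² = 49)
Q = 2809 (Q = (49 + 4)² = 53² = 2809)
(-3 - 1*(-67))*(Q + 106) = (-3 - 1*(-67))*(2809 + 106) = (-3 + 67)*2915 = 64*2915 = 186560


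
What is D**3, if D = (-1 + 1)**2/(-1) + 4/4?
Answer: 1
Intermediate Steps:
D = 1 (D = 0**2*(-1) + 4*(1/4) = 0*(-1) + 1 = 0 + 1 = 1)
D**3 = 1**3 = 1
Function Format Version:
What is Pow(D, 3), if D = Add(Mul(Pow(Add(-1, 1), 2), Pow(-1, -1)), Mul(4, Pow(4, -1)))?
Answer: 1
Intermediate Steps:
D = 1 (D = Add(Mul(Pow(0, 2), -1), Mul(4, Rational(1, 4))) = Add(Mul(0, -1), 1) = Add(0, 1) = 1)
Pow(D, 3) = Pow(1, 3) = 1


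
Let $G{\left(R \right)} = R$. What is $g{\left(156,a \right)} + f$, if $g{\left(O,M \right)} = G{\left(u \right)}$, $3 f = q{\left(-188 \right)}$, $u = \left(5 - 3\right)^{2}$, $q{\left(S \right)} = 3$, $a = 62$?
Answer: $5$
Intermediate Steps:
$u = 4$ ($u = 2^{2} = 4$)
$f = 1$ ($f = \frac{1}{3} \cdot 3 = 1$)
$g{\left(O,M \right)} = 4$
$g{\left(156,a \right)} + f = 4 + 1 = 5$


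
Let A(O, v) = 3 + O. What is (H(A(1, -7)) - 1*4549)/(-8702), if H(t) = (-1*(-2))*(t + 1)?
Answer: 4539/8702 ≈ 0.52160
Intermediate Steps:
H(t) = 2 + 2*t (H(t) = 2*(1 + t) = 2 + 2*t)
(H(A(1, -7)) - 1*4549)/(-8702) = ((2 + 2*(3 + 1)) - 1*4549)/(-8702) = ((2 + 2*4) - 4549)*(-1/8702) = ((2 + 8) - 4549)*(-1/8702) = (10 - 4549)*(-1/8702) = -4539*(-1/8702) = 4539/8702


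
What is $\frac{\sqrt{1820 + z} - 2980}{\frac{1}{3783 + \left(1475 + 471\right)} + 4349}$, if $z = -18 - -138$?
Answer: $- \frac{8536210}{12457711} + \frac{5729 \sqrt{485}}{12457711} \approx -0.67509$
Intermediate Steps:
$z = 120$ ($z = -18 + 138 = 120$)
$\frac{\sqrt{1820 + z} - 2980}{\frac{1}{3783 + \left(1475 + 471\right)} + 4349} = \frac{\sqrt{1820 + 120} - 2980}{\frac{1}{3783 + \left(1475 + 471\right)} + 4349} = \frac{\sqrt{1940} - 2980}{\frac{1}{3783 + 1946} + 4349} = \frac{2 \sqrt{485} - 2980}{\frac{1}{5729} + 4349} = \frac{-2980 + 2 \sqrt{485}}{\frac{1}{5729} + 4349} = \frac{-2980 + 2 \sqrt{485}}{\frac{24915422}{5729}} = \left(-2980 + 2 \sqrt{485}\right) \frac{5729}{24915422} = - \frac{8536210}{12457711} + \frac{5729 \sqrt{485}}{12457711}$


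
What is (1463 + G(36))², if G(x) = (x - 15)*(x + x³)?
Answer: 964314180025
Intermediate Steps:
G(x) = (-15 + x)*(x + x³)
(1463 + G(36))² = (1463 + 36*(-15 + 36 + 36³ - 15*36²))² = (1463 + 36*(-15 + 36 + 46656 - 15*1296))² = (1463 + 36*(-15 + 36 + 46656 - 19440))² = (1463 + 36*27237)² = (1463 + 980532)² = 981995² = 964314180025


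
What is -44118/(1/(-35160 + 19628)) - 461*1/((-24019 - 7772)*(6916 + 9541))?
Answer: 358507343863042373/523184487 ≈ 6.8524e+8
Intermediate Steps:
-44118/(1/(-35160 + 19628)) - 461*1/((-24019 - 7772)*(6916 + 9541)) = -44118/(1/(-15532)) - 461/((-31791*16457)) = -44118/(-1/15532) - 461/(-523184487) = -44118*(-15532) - 461*(-1/523184487) = 685240776 + 461/523184487 = 358507343863042373/523184487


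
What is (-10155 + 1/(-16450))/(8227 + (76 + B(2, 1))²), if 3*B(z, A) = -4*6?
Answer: -167049751/211398950 ≈ -0.79021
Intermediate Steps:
B(z, A) = -8 (B(z, A) = (-4*6)/3 = (⅓)*(-24) = -8)
(-10155 + 1/(-16450))/(8227 + (76 + B(2, 1))²) = (-10155 + 1/(-16450))/(8227 + (76 - 8)²) = (-10155 - 1/16450)/(8227 + 68²) = -167049751/(16450*(8227 + 4624)) = -167049751/16450/12851 = -167049751/16450*1/12851 = -167049751/211398950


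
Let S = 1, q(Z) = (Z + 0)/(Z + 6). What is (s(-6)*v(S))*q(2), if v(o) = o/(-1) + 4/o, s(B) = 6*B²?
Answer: 162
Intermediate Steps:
q(Z) = Z/(6 + Z)
v(o) = -o + 4/o (v(o) = o*(-1) + 4/o = -o + 4/o)
(s(-6)*v(S))*q(2) = ((6*(-6)²)*(-1*1 + 4/1))*(2/(6 + 2)) = ((6*36)*(-1 + 4*1))*(2/8) = (216*(-1 + 4))*(2*(⅛)) = (216*3)*(¼) = 648*(¼) = 162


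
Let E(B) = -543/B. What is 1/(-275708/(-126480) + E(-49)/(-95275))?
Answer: 29523435900/64353361333 ≈ 0.45877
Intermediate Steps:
1/(-275708/(-126480) + E(-49)/(-95275)) = 1/(-275708/(-126480) - 543/(-49)/(-95275)) = 1/(-275708*(-1/126480) - 543*(-1/49)*(-1/95275)) = 1/(68927/31620 + (543/49)*(-1/95275)) = 1/(68927/31620 - 543/4668475) = 1/(64353361333/29523435900) = 29523435900/64353361333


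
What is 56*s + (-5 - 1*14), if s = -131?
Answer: -7355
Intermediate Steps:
56*s + (-5 - 1*14) = 56*(-131) + (-5 - 1*14) = -7336 + (-5 - 14) = -7336 - 19 = -7355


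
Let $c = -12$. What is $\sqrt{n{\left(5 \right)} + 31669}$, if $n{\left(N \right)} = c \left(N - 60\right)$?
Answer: $\sqrt{32329} \approx 179.8$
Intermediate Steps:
$n{\left(N \right)} = 720 - 12 N$ ($n{\left(N \right)} = - 12 \left(N - 60\right) = - 12 \left(-60 + N\right) = 720 - 12 N$)
$\sqrt{n{\left(5 \right)} + 31669} = \sqrt{\left(720 - 60\right) + 31669} = \sqrt{660 + 31669} = \sqrt{32329}$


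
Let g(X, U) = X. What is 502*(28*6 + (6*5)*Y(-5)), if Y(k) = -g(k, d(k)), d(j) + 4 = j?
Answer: 159636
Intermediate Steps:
d(j) = -4 + j
Y(k) = -k
502*(28*6 + (6*5)*Y(-5)) = 502*(28*6 + (6*5)*(-1*(-5))) = 502*(168 + 30*5) = 502*(168 + 150) = 502*318 = 159636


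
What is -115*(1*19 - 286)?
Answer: 30705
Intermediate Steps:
-115*(1*19 - 286) = -115*(19 - 286) = -115*(-267) = 30705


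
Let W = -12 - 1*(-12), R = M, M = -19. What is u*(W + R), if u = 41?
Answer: -779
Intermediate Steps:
R = -19
W = 0 (W = -12 + 12 = 0)
u*(W + R) = 41*(0 - 19) = 41*(-19) = -779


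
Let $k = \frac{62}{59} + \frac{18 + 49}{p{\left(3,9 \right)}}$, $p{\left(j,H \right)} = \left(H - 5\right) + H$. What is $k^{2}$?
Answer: $\frac{22648081}{588289} \approx 38.498$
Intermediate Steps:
$p{\left(j,H \right)} = -5 + 2 H$ ($p{\left(j,H \right)} = \left(-5 + H\right) + H = -5 + 2 H$)
$k = \frac{4759}{767}$ ($k = \frac{62}{59} + \frac{18 + 49}{-5 + 2 \cdot 9} = 62 \cdot \frac{1}{59} + \frac{67}{-5 + 18} = \frac{62}{59} + \frac{67}{13} = \frac{4759}{767} \approx 6.2047$)
$k^{2} = \left(\frac{4759}{767}\right)^{2} = \frac{22648081}{588289}$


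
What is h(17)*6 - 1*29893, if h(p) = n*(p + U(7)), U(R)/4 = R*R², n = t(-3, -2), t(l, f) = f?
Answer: -46561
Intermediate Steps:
n = -2
U(R) = 4*R³ (U(R) = 4*(R*R²) = 4*R³)
h(p) = -2744 - 2*p (h(p) = -2*(p + 4*7³) = -2*(p + 4*343) = -2*(p + 1372) = -2*(1372 + p) = -2744 - 2*p)
h(17)*6 - 1*29893 = (-2744 - 2*17)*6 - 1*29893 = (-2744 - 34)*6 - 29893 = -2778*6 - 29893 = -16668 - 29893 = -46561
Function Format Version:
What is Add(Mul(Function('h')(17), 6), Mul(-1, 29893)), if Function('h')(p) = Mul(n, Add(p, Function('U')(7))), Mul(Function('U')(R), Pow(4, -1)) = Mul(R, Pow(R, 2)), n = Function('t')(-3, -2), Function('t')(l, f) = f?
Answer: -46561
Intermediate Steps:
n = -2
Function('U')(R) = Mul(4, Pow(R, 3)) (Function('U')(R) = Mul(4, Mul(R, Pow(R, 2))) = Mul(4, Pow(R, 3)))
Function('h')(p) = Add(-2744, Mul(-2, p)) (Function('h')(p) = Mul(-2, Add(p, Mul(4, Pow(7, 3)))) = Mul(-2, Add(p, Mul(4, 343))) = Mul(-2, Add(p, 1372)) = Mul(-2, Add(1372, p)) = Add(-2744, Mul(-2, p)))
Add(Mul(Function('h')(17), 6), Mul(-1, 29893)) = Add(Mul(Add(-2744, Mul(-2, 17)), 6), Mul(-1, 29893)) = Add(Mul(Add(-2744, -34), 6), -29893) = Add(Mul(-2778, 6), -29893) = Add(-16668, -29893) = -46561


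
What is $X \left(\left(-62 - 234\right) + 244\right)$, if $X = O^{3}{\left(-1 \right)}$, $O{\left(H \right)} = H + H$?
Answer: $416$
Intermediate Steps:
$O{\left(H \right)} = 2 H$
$X = -8$ ($X = \left(2 \left(-1\right)\right)^{3} = \left(-2\right)^{3} = -8$)
$X \left(\left(-62 - 234\right) + 244\right) = - 8 \left(\left(-62 - 234\right) + 244\right) = - 8 \left(-296 + 244\right) = \left(-8\right) \left(-52\right) = 416$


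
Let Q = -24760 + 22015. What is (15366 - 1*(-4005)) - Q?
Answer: 22116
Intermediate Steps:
Q = -2745
(15366 - 1*(-4005)) - Q = (15366 - 1*(-4005)) - 1*(-2745) = (15366 + 4005) + 2745 = 19371 + 2745 = 22116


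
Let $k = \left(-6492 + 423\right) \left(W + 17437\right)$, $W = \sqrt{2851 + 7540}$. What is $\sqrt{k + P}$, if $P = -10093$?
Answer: $\sqrt{-105835246 - 6069 \sqrt{10391}} \approx 10318.0 i$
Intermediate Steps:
$W = \sqrt{10391} \approx 101.94$
$k = -105825153 - 6069 \sqrt{10391}$ ($k = \left(-6492 + 423\right) \left(\sqrt{10391} + 17437\right) = - 6069 \left(17437 + \sqrt{10391}\right) = -105825153 - 6069 \sqrt{10391} \approx -1.0644 \cdot 10^{8}$)
$\sqrt{k + P} = \sqrt{\left(-105825153 - 6069 \sqrt{10391}\right) - 10093} = \sqrt{-105835246 - 6069 \sqrt{10391}}$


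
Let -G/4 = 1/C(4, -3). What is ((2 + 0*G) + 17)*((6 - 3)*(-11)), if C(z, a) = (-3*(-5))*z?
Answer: -627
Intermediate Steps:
C(z, a) = 15*z
G = -1/15 (G = -4/(15*4) = -4/60 = -4*1/60 = -1/15 ≈ -0.066667)
((2 + 0*G) + 17)*((6 - 3)*(-11)) = ((2 + 0*(-1/15)) + 17)*((6 - 3)*(-11)) = ((2 + 0) + 17)*(3*(-11)) = (2 + 17)*(-33) = 19*(-33) = -627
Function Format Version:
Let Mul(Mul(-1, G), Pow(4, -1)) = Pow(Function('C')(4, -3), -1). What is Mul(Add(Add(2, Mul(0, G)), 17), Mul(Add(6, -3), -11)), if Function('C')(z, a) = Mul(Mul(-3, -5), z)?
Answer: -627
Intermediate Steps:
Function('C')(z, a) = Mul(15, z)
G = Rational(-1, 15) (G = Mul(-4, Pow(Mul(15, 4), -1)) = Mul(-4, Pow(60, -1)) = Mul(-4, Rational(1, 60)) = Rational(-1, 15) ≈ -0.066667)
Mul(Add(Add(2, Mul(0, G)), 17), Mul(Add(6, -3), -11)) = Mul(Add(Add(2, Mul(0, Rational(-1, 15))), 17), Mul(Add(6, -3), -11)) = Mul(Add(Add(2, 0), 17), Mul(3, -11)) = Mul(Add(2, 17), -33) = Mul(19, -33) = -627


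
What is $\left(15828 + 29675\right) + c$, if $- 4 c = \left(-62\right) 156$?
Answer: $47921$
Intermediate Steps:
$c = 2418$ ($c = - \frac{\left(-62\right) 156}{4} = \left(- \frac{1}{4}\right) \left(-9672\right) = 2418$)
$\left(15828 + 29675\right) + c = \left(15828 + 29675\right) + 2418 = 45503 + 2418 = 47921$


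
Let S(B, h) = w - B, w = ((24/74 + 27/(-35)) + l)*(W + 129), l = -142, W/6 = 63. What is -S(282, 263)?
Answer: 93890973/1295 ≈ 72503.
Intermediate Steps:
W = 378 (W = 6*63 = 378)
w = -93525783/1295 (w = ((24/74 + 27/(-35)) - 142)*(378 + 129) = ((24*(1/74) + 27*(-1/35)) - 142)*507 = ((12/37 - 27/35) - 142)*507 = (-579/1295 - 142)*507 = -184469/1295*507 = -93525783/1295 ≈ -72221.)
S(B, h) = -93525783/1295 - B
-S(282, 263) = -(-93525783/1295 - 1*282) = -(-93525783/1295 - 282) = -1*(-93890973/1295) = 93890973/1295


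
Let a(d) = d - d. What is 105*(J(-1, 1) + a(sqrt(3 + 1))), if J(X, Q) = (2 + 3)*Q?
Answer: 525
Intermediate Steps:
J(X, Q) = 5*Q
a(d) = 0
105*(J(-1, 1) + a(sqrt(3 + 1))) = 105*(5*1 + 0) = 105*(5 + 0) = 105*5 = 525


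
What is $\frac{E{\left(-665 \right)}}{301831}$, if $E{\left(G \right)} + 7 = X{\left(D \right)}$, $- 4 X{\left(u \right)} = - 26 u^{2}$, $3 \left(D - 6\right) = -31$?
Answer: $\frac{2071}{5432958} \approx 0.00038119$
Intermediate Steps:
$D = - \frac{13}{3}$ ($D = 6 + \frac{1}{3} \left(-31\right) = 6 - \frac{31}{3} = - \frac{13}{3} \approx -4.3333$)
$X{\left(u \right)} = \frac{13 u^{2}}{2}$ ($X{\left(u \right)} = - \frac{\left(-26\right) u^{2}}{4} = \frac{13 u^{2}}{2}$)
$E{\left(G \right)} = \frac{2071}{18}$ ($E{\left(G \right)} = -7 + \frac{13 \left(- \frac{13}{3}\right)^{2}}{2} = -7 + \frac{13}{2} \cdot \frac{169}{9} = -7 + \frac{2197}{18} = \frac{2071}{18}$)
$\frac{E{\left(-665 \right)}}{301831} = \frac{2071}{18 \cdot 301831} = \frac{2071}{18} \cdot \frac{1}{301831} = \frac{2071}{5432958}$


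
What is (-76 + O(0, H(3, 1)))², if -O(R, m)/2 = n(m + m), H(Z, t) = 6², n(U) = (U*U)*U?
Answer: 557369751184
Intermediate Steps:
n(U) = U³ (n(U) = U²*U = U³)
H(Z, t) = 36
O(R, m) = -16*m³ (O(R, m) = -2*(m + m)³ = -2*8*m³ = -16*m³)
(-76 + O(0, H(3, 1)))² = (-76 - 16*36³)² = (-76 - 16*46656)² = (-76 - 746496)² = (-746572)² = 557369751184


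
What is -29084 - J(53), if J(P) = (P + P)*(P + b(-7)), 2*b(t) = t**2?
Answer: -37299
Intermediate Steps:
b(t) = t**2/2
J(P) = 2*P*(49/2 + P) (J(P) = (P + P)*(P + (1/2)*(-7)**2) = (2*P)*(P + (1/2)*49) = (2*P)*(P + 49/2) = (2*P)*(49/2 + P) = 2*P*(49/2 + P))
-29084 - J(53) = -29084 - 53*(49 + 2*53) = -29084 - 53*(49 + 106) = -29084 - 53*155 = -29084 - 1*8215 = -29084 - 8215 = -37299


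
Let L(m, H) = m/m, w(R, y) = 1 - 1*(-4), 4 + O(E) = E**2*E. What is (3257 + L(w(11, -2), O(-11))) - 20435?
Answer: -17177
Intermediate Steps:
O(E) = -4 + E**3 (O(E) = -4 + E**2*E = -4 + E**3)
w(R, y) = 5 (w(R, y) = 1 + 4 = 5)
L(m, H) = 1
(3257 + L(w(11, -2), O(-11))) - 20435 = (3257 + 1) - 20435 = 3258 - 20435 = -17177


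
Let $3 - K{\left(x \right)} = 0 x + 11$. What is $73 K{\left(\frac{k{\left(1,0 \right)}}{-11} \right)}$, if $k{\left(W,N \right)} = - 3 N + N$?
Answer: $-584$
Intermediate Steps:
$k{\left(W,N \right)} = - 2 N$
$K{\left(x \right)} = -8$ ($K{\left(x \right)} = 3 - \left(0 x + 11\right) = 3 - \left(0 + 11\right) = 3 - 11 = -8$)
$73 K{\left(\frac{k{\left(1,0 \right)}}{-11} \right)} = 73 \left(-8\right) = -584$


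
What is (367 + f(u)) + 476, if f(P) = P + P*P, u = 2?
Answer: 849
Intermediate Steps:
f(P) = P + P²
(367 + f(u)) + 476 = (367 + 2*(1 + 2)) + 476 = (367 + 2*3) + 476 = (367 + 6) + 476 = 373 + 476 = 849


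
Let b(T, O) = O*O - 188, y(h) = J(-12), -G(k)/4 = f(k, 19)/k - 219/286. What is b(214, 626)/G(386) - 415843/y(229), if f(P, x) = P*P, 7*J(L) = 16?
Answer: -321162430549/1762832 ≈ -1.8219e+5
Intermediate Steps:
J(L) = 16/7 (J(L) = (⅐)*16 = 16/7)
f(P, x) = P²
G(k) = 438/143 - 4*k (G(k) = -4*(k²/k - 219/286) = -4*(k - 219*1/286) = -4*(k - 219/286) = -4*(-219/286 + k) = 438/143 - 4*k)
y(h) = 16/7
b(T, O) = -188 + O² (b(T, O) = O² - 188 = -188 + O²)
b(214, 626)/G(386) - 415843/y(229) = (-188 + 626²)/(438/143 - 4*386) - 415843/16/7 = (-188 + 391876)/(438/143 - 1544) - 415843*7/16 = 391688/(-220354/143) - 2910901/16 = 391688*(-143/220354) - 2910901/16 = -28005692/110177 - 2910901/16 = -321162430549/1762832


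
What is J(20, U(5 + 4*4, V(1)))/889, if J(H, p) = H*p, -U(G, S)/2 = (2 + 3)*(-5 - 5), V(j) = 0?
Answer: 2000/889 ≈ 2.2497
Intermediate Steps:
U(G, S) = 100 (U(G, S) = -2*(2 + 3)*(-5 - 5) = -10*(-10) = -2*(-50) = 100)
J(20, U(5 + 4*4, V(1)))/889 = (20*100)/889 = 2000*(1/889) = 2000/889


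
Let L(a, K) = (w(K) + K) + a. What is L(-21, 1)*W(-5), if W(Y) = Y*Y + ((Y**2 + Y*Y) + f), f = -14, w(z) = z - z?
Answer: -1220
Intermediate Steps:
w(z) = 0
W(Y) = -14 + 3*Y**2 (W(Y) = Y*Y + ((Y**2 + Y*Y) - 14) = Y**2 + ((Y**2 + Y**2) - 14) = Y**2 + (2*Y**2 - 14) = Y**2 + (-14 + 2*Y**2) = -14 + 3*Y**2)
L(a, K) = K + a (L(a, K) = (0 + K) + a = K + a)
L(-21, 1)*W(-5) = (1 - 21)*(-14 + 3*(-5)**2) = -20*(-14 + 3*25) = -20*(-14 + 75) = -20*61 = -1220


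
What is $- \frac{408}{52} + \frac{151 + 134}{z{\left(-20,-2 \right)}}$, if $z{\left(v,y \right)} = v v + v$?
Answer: $- \frac{369}{52} \approx -7.0962$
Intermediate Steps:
$z{\left(v,y \right)} = v + v^{2}$ ($z{\left(v,y \right)} = v^{2} + v = v + v^{2}$)
$- \frac{408}{52} + \frac{151 + 134}{z{\left(-20,-2 \right)}} = - \frac{408}{52} + \frac{151 + 134}{\left(-20\right) \left(1 - 20\right)} = \left(-408\right) \frac{1}{52} + \frac{285}{\left(-20\right) \left(-19\right)} = - \frac{102}{13} + \frac{285}{380} = - \frac{102}{13} + 285 \cdot \frac{1}{380} = - \frac{102}{13} + \frac{3}{4} = - \frac{369}{52}$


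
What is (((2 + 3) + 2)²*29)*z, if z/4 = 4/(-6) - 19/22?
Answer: -287042/33 ≈ -8698.3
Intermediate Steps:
z = -202/33 (z = 4*(4/(-6) - 19/22) = 4*(4*(-⅙) - 19*1/22) = 4*(-⅔ - 19/22) = 4*(-101/66) = -202/33 ≈ -6.1212)
(((2 + 3) + 2)²*29)*z = (((2 + 3) + 2)²*29)*(-202/33) = ((5 + 2)²*29)*(-202/33) = (7²*29)*(-202/33) = (49*29)*(-202/33) = 1421*(-202/33) = -287042/33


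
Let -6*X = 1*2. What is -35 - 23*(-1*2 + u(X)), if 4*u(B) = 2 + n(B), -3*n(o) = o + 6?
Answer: 373/36 ≈ 10.361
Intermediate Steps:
n(o) = -2 - o/3 (n(o) = -(o + 6)/3 = -(6 + o)/3 = -2 - o/3)
X = -⅓ (X = -2/6 = -⅙*2 = -⅓ ≈ -0.33333)
u(B) = -B/12 (u(B) = (2 + (-2 - B/3))/4 = (-B/3)/4 = -B/12)
-35 - 23*(-1*2 + u(X)) = -35 - 23*(-1*2 - 1/12*(-⅓)) = -35 - 23*(-2 + 1/36) = -35 - 23*(-71/36) = -35 + 1633/36 = 373/36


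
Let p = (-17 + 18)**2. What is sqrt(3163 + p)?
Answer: 2*sqrt(791) ≈ 56.249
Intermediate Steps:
p = 1 (p = 1**2 = 1)
sqrt(3163 + p) = sqrt(3163 + 1) = sqrt(3164) = 2*sqrt(791)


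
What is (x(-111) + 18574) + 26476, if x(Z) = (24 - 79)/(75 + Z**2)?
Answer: 558439745/12396 ≈ 45050.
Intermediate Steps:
x(Z) = -55/(75 + Z**2)
(x(-111) + 18574) + 26476 = (-55/(75 + (-111)**2) + 18574) + 26476 = (-55/(75 + 12321) + 18574) + 26476 = (-55/12396 + 18574) + 26476 = 230243249/12396 + 26476 = 558439745/12396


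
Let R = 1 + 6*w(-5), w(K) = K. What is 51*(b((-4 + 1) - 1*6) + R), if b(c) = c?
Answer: -1938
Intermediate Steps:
R = -29 (R = 1 + 6*(-5) = 1 - 30 = -29)
51*(b((-4 + 1) - 1*6) + R) = 51*(((-4 + 1) - 1*6) - 29) = 51*((-3 - 6) - 29) = 51*(-9 - 29) = 51*(-38) = -1938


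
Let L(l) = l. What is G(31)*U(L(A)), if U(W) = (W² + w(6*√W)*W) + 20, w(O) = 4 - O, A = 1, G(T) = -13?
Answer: -247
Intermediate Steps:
U(W) = 20 + W² + W*(4 - 6*√W) (U(W) = (W² + (4 - 6*√W)*W) + 20 = (W² + W*(4 - 6*√W)) + 20 = 20 + W² + W*(4 - 6*√W))
G(31)*U(L(A)) = -13*(20 + 1² - 6*1^(3/2) + 4*1) = -13*(20 + 1 - 6*1 + 4) = -13*(20 + 1 - 6 + 4) = -13*19 = -247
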